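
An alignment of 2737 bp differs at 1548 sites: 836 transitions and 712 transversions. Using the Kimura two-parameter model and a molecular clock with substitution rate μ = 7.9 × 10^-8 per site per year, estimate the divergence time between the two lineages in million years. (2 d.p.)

P = 836/2737 ≈ 0.305444 and Q = 712/2737 ≈ 0.260139.
Under the Kimura two-parameter model, d = −½ ln(1 − 2P − Q) − ¼ ln(1 − 2Q).
1 − 2P − Q = 0.128973, giving −½ ln(0.128973) = 1.024076.
1 − 2Q = 0.479722, giving −¼ ln(0.479722) = 0.183637.
d = 1.024076 + 0.183637 = 1.207713.
Under a molecular clock d = 2μt, so t = d/(2μ) = 1.207713 / (2 × 7.9 × 10^-8) = 7.64 million years.

7.64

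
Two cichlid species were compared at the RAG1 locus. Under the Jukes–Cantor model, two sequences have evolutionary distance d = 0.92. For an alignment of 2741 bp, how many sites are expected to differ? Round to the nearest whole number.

1453

Invert JC69: p = (3/4)(1 − e^(−4d/3)) = 0.75 × (1 − e^(-1.226667)) = 0.75 × (1 − 0.293268) = 0.530049.
Expected differing sites = pL ≈ 0.530049 × 2741 = 1452.864309 ≈ 1453.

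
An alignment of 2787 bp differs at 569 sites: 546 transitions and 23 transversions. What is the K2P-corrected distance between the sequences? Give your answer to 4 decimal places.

0.2596

P = 546/2787 ≈ 0.19591 and Q = 23/2787 ≈ 0.008253.
Under the Kimura two-parameter model, d = −½ ln(1 − 2P − Q) − ¼ ln(1 − 2Q).
1 − 2P − Q = 0.599927, giving −½ ln(0.599927) = 0.255474.
1 − 2Q = 0.983494, giving −¼ ln(0.983494) = 0.004161.
d = 0.255474 + 0.004161 = 0.259635.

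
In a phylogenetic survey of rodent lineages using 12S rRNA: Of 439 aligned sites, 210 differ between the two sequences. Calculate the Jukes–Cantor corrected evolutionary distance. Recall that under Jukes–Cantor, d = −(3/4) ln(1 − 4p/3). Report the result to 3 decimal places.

p = 210/439 ≈ 0.47836.
d = −(3/4) ln(1 − 4p/3) = −0.75 ln(1 − 0.637813) = −0.75 ln(0.362187)
  = −0.75 × (-1.015595) = 0.761696 substitutions/site.

0.762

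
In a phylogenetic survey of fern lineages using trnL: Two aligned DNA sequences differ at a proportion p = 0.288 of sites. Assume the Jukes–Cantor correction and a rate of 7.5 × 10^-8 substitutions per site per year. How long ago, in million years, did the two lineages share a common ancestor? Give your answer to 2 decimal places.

2.42

d = −(3/4) ln(1 − 4p/3) = −0.75 ln(1 − 0.384) = −0.75 ln(0.616)
  = −0.75 × (-0.484508) = 0.363381 substitutions/site.
Under a molecular clock d = 2μt, so t = d/(2μ) = 0.363381 / (2 × 7.5 × 10^-8) = 2.42 million years.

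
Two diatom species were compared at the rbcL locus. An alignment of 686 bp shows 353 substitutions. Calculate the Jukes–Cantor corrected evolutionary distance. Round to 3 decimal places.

p = 353/686 ≈ 0.514577.
d = −(3/4) ln(1 − 4p/3) = −0.75 ln(1 − 0.686103) = −0.75 ln(0.313897)
  = −0.75 × (-1.158690) = 0.869018 substitutions/site.

0.869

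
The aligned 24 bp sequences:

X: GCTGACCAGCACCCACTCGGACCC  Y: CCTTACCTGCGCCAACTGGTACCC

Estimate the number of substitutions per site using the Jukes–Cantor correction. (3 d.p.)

The sequences differ at 7 of 24 sites (1, 4, 8, 11, 14, 18, 20), so p = 7/24 ≈ 0.291667.
d = −(3/4) ln(1 − 4p/3) = −0.75 ln(1 − 0.388889) = −0.75 ln(0.611111)
  = −0.75 × (-0.492477) = 0.369358 substitutions/site.

0.369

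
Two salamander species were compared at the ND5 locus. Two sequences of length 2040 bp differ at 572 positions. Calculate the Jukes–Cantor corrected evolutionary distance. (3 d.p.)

p = 572/2040 ≈ 0.280392.
d = −(3/4) ln(1 − 4p/3) = −0.75 ln(1 − 0.373856) = −0.75 ln(0.626144)
  = −0.75 × (-0.468175) = 0.351131 substitutions/site.

0.351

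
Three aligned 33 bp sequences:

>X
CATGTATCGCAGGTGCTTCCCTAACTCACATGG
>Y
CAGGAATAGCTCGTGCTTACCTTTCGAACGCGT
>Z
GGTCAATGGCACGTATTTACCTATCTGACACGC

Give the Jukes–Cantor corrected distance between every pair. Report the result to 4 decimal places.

X–Y: 13/33 sites differ → p ≈ 0.393939, d = −0.75 ln(1 − 0.525252) = 0.558728 ≈ 0.5587.
X–Z: 13/33 sites differ → p ≈ 0.393939, d = −0.75 ln(1 − 0.525252) = 0.558728 ≈ 0.5587.
Y–Z: 13/33 sites differ → p ≈ 0.393939, d = −0.75 ln(1 − 0.525252) = 0.558728 ≈ 0.5587.

d(X,Y) = 0.5587, d(X,Z) = 0.5587, d(Y,Z) = 0.5587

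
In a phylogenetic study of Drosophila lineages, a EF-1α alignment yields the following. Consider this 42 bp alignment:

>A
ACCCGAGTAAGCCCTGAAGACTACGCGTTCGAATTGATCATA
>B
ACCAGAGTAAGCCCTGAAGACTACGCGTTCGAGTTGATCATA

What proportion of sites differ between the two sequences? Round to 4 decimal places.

0.0476

The sequences differ at 2 of 42 positions (sites 4, 33).
p = 2/42 = 0.047619… ≈ 0.0476 (to 4 d.p.).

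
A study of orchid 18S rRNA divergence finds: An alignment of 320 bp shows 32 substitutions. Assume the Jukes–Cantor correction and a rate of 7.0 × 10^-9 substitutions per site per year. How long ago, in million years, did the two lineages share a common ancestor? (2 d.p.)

p = 32/320 = 0.1.
d = −(3/4) ln(1 − 4p/3) = −0.75 ln(1 − 0.133333) = −0.75 ln(0.866667)
  = −0.75 × (-0.143100) = 0.107325 substitutions/site.
Under a molecular clock d = 2μt, so t = d/(2μ) = 0.107325 / (2 × 7.0 × 10^-9) = 7.67 million years.

7.67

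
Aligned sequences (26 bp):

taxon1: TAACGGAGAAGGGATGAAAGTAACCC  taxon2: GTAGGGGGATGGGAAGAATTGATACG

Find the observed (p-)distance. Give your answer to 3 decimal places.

0.462

The sequences differ at 12 of 26 positions.
p = 12/26 = 0.461538… ≈ 0.462 (to 3 d.p.).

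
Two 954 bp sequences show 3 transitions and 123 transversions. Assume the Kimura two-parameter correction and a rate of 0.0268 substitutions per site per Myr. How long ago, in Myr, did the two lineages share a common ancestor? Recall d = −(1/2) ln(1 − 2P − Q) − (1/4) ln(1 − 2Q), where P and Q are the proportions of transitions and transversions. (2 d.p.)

P = 3/954 ≈ 0.003145 and Q = 123/954 ≈ 0.128931.
Under the Kimura two-parameter model, d = −½ ln(1 − 2P − Q) − ¼ ln(1 − 2Q).
1 − 2P − Q = 0.864779, giving −½ ln(0.864779) = 0.072641.
1 − 2Q = 0.742138, giving −¼ ln(0.742138) = 0.074555.
d = 0.072641 + 0.074555 = 0.147196.
Under a molecular clock d = 2μt, so t = d/(2μ) = 0.147196 / (2 × 0.0268) = 2.75 Myr.

2.75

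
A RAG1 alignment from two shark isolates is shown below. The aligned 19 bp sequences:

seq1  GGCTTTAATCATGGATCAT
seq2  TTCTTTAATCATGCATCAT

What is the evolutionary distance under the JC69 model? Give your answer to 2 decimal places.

0.18

The sequences differ at 3 of 19 sites (1, 2, 14), so p = 3/19 ≈ 0.157895.
d = −(3/4) ln(1 − 4p/3) = −0.75 ln(1 − 0.210527) = −0.75 ln(0.789473)
  = −0.75 × (-0.236390) = 0.177293 substitutions/site.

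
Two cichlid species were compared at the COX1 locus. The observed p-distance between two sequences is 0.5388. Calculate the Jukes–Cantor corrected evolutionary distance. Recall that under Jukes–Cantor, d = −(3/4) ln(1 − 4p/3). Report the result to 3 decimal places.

d = −(3/4) ln(1 − 4p/3) = −0.75 ln(1 − 0.7184) = −0.75 ln(0.2816)
  = −0.75 × (-1.267268) = 0.950451 substitutions/site.

0.950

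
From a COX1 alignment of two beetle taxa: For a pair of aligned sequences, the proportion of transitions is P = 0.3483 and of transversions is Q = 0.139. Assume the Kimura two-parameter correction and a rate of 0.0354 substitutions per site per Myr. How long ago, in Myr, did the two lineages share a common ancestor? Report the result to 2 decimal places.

Under the Kimura two-parameter model, d = −½ ln(1 − 2P − Q) − ¼ ln(1 − 2Q).
1 − 2P − Q = 0.1644, giving −½ ln(0.1644) = 0.902726.
1 − 2Q = 0.722, giving −¼ ln(0.722) = 0.081433.
d = 0.902726 + 0.081433 = 0.984159.
Under a molecular clock d = 2μt, so t = d/(2μ) = 0.984159 / (2 × 0.0354) = 13.90 Myr.

13.90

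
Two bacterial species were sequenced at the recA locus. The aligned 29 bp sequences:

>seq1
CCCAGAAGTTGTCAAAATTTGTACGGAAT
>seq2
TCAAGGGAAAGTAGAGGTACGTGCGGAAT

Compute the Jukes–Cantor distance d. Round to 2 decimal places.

0.77

The sequences differ at 14 of 29 sites, so p = 14/29 ≈ 0.482759.
d = −(3/4) ln(1 − 4p/3) = −0.75 ln(1 − 0.643679) = −0.75 ln(0.356321)
  = −0.75 × (-1.031923) = 0.773942 substitutions/site.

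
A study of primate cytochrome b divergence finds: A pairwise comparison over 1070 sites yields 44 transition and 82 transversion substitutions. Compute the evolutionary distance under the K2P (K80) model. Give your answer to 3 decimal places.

0.128

P = 44/1070 ≈ 0.041121 and Q = 82/1070 ≈ 0.076636.
Under the Kimura two-parameter model, d = −½ ln(1 − 2P − Q) − ¼ ln(1 − 2Q).
1 − 2P − Q = 0.841122, giving −½ ln(0.841122) = 0.086509.
1 − 2Q = 0.846728, giving −¼ ln(0.846728) = 0.041594.
d = 0.086509 + 0.041594 = 0.128103.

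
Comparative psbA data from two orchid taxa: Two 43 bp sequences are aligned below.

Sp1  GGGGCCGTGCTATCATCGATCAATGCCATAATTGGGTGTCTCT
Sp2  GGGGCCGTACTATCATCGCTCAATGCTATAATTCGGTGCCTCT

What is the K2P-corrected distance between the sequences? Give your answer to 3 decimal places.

Of 43 sites, 3 differences are transitions and 2 are transversions, so P = 3/43 ≈ 0.069767 and Q = 2/43 ≈ 0.046512.
Under the Kimura two-parameter model, d = −½ ln(1 − 2P − Q) − ¼ ln(1 − 2Q).
1 − 2P − Q = 0.813954, giving −½ ln(0.813954) = 0.102926.
1 − 2Q = 0.906976, giving −¼ ln(0.906976) = 0.024410.
d = 0.102926 + 0.024410 = 0.127336.

0.127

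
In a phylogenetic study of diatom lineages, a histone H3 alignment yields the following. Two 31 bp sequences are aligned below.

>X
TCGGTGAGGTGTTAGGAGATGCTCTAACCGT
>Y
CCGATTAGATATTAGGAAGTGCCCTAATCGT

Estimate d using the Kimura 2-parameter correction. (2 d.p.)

Of 31 sites, 8 differences are transitions and 1 are transversions, so P = 8/31 ≈ 0.258065 and Q = 1/31 ≈ 0.032258.
Under the Kimura two-parameter model, d = −½ ln(1 − 2P − Q) − ¼ ln(1 − 2Q).
1 − 2P − Q = 0.451612, giving −½ ln(0.451612) = 0.397466.
1 − 2Q = 0.935484, giving −¼ ln(0.935484) = 0.016673.
d = 0.397466 + 0.016673 = 0.414139.

0.41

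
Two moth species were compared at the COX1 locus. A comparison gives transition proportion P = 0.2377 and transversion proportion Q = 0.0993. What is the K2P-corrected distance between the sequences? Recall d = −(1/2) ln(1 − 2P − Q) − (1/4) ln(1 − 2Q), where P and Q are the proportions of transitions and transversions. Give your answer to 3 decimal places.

0.483

Under the Kimura two-parameter model, d = −½ ln(1 − 2P − Q) − ¼ ln(1 − 2Q).
1 − 2P − Q = 0.4253, giving −½ ln(0.4253) = 0.427480.
1 − 2Q = 0.8014, giving −¼ ln(0.8014) = 0.055349.
d = 0.427480 + 0.055349 = 0.482829.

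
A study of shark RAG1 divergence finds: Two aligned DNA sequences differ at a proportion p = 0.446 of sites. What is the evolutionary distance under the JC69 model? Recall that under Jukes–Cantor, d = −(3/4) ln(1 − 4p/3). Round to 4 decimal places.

0.6773

d = −(3/4) ln(1 − 4p/3) = −0.75 ln(1 − 0.594667) = −0.75 ln(0.405333)
  = −0.75 × (-0.903046) = 0.677285 substitutions/site.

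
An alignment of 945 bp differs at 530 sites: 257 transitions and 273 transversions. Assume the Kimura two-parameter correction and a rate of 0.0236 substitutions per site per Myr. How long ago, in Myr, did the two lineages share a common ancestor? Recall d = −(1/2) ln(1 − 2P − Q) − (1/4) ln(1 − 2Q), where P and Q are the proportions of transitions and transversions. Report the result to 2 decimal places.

23.51

P = 257/945 ≈ 0.271958 and Q = 273/945 ≈ 0.288889.
Under the Kimura two-parameter model, d = −½ ln(1 − 2P − Q) − ¼ ln(1 − 2Q).
1 − 2P − Q = 0.167195, giving −½ ln(0.167195) = 0.894297.
1 − 2Q = 0.422222, giving −¼ ln(0.422222) = 0.215556.
d = 0.894297 + 0.215556 = 1.109853.
Under a molecular clock d = 2μt, so t = d/(2μ) = 1.109853 / (2 × 0.0236) = 23.51 Myr.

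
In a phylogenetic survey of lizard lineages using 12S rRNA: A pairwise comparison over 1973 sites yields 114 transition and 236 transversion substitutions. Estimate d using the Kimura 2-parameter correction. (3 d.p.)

0.202

P = 114/1973 ≈ 0.05778 and Q = 236/1973 ≈ 0.119615.
Under the Kimura two-parameter model, d = −½ ln(1 − 2P − Q) − ¼ ln(1 − 2Q).
1 − 2P − Q = 0.764825, giving −½ ln(0.764825) = 0.134054.
1 − 2Q = 0.76077, giving −¼ ln(0.76077) = 0.068356.
d = 0.134054 + 0.068356 = 0.202410.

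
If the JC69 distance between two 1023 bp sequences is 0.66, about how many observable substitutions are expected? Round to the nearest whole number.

Invert JC69: p = (3/4)(1 − e^(−4d/3)) = 0.75 × (1 − e^(-0.88)) = 0.75 × (1 − 0.414783) = 0.438913.
Expected differing sites = pL ≈ 0.438913 × 1023 = 449.007999 ≈ 449.

449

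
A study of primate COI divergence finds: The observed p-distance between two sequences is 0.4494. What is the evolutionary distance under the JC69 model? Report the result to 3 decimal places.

d = −(3/4) ln(1 − 4p/3) = −0.75 ln(1 − 0.5992) = −0.75 ln(0.4008)
  = −0.75 × (-0.914293) = 0.685720 substitutions/site.

0.686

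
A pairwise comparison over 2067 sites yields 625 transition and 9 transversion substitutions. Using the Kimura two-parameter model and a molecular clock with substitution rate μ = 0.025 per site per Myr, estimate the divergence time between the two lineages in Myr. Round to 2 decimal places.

P = 625/2067 ≈ 0.302371 and Q = 9/2067 ≈ 0.004354.
Under the Kimura two-parameter model, d = −½ ln(1 − 2P − Q) − ¼ ln(1 − 2Q).
1 − 2P − Q = 0.390904, giving −½ ln(0.390904) = 0.469647.
1 − 2Q = 0.991292, giving −¼ ln(0.991292) = 0.002187.
d = 0.469647 + 0.002187 = 0.471834.
Under a molecular clock d = 2μt, so t = d/(2μ) = 0.471834 / (2 × 0.025) = 9.44 Myr.

9.44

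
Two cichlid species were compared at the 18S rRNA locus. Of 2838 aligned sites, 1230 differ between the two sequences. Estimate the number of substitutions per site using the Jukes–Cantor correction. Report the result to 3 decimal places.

p = 1230/2838 ≈ 0.433404.
d = −(3/4) ln(1 − 4p/3) = −0.75 ln(1 − 0.577872) = −0.75 ln(0.422128)
  = −0.75 × (-0.862447) = 0.646835 substitutions/site.

0.647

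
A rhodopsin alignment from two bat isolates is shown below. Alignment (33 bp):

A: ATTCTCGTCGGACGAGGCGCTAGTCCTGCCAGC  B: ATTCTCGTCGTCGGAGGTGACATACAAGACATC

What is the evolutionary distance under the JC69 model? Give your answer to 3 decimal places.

The sequences differ at 12 of 33 sites, so p = 12/33 ≈ 0.363636.
d = −(3/4) ln(1 − 4p/3) = −0.75 ln(1 − 0.484848) = −0.75 ln(0.515152)
  = −0.75 × (-0.663293) = 0.497470 substitutions/site.

0.497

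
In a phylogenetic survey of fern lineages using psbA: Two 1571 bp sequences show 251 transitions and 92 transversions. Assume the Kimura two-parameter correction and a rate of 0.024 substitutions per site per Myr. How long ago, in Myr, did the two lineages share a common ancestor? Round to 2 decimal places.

5.60

P = 251/1571 ≈ 0.159771 and Q = 92/1571 ≈ 0.058561.
Under the Kimura two-parameter model, d = −½ ln(1 − 2P − Q) − ¼ ln(1 − 2Q).
1 − 2P − Q = 0.621897, giving −½ ln(0.621897) = 0.237490.
1 − 2Q = 0.882878, giving −¼ ln(0.882878) = 0.031142.
d = 0.237490 + 0.031142 = 0.268632.
Under a molecular clock d = 2μt, so t = d/(2μ) = 0.268632 / (2 × 0.024) = 5.60 Myr.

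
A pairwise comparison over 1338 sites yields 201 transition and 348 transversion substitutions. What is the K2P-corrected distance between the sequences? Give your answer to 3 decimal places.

P = 201/1338 ≈ 0.150224 and Q = 348/1338 ≈ 0.26009.
Under the Kimura two-parameter model, d = −½ ln(1 − 2P − Q) − ¼ ln(1 − 2Q).
1 − 2P − Q = 0.439462, giving −½ ln(0.439462) = 0.411102.
1 − 2Q = 0.47982, giving −¼ ln(0.47982) = 0.183586.
d = 0.411102 + 0.183586 = 0.594688.

0.595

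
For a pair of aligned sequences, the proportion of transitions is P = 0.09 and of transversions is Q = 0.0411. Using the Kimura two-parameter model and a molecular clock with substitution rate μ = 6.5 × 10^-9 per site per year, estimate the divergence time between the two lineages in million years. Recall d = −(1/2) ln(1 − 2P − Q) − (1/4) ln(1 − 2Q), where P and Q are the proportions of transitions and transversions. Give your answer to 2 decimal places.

11.26

Under the Kimura two-parameter model, d = −½ ln(1 − 2P − Q) − ¼ ln(1 − 2Q).
1 − 2P − Q = 0.7789, giving −½ ln(0.7789) = 0.124936.
1 − 2Q = 0.9178, giving −¼ ln(0.9178) = 0.021444.
d = 0.124936 + 0.021444 = 0.146380.
Under a molecular clock d = 2μt, so t = d/(2μ) = 0.146380 / (2 × 6.5 × 10^-9) = 11.26 million years.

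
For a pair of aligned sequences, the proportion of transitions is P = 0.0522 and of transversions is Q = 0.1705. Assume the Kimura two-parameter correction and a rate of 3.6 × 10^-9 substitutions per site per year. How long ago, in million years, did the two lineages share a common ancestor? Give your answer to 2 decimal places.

36.80

Under the Kimura two-parameter model, d = −½ ln(1 − 2P − Q) − ¼ ln(1 − 2Q).
1 − 2P − Q = 0.7251, giving −½ ln(0.7251) = 0.160723.
1 − 2Q = 0.659, giving −¼ ln(0.659) = 0.104258.
d = 0.160723 + 0.104258 = 0.264981.
Under a molecular clock d = 2μt, so t = d/(2μ) = 0.264981 / (2 × 3.6 × 10^-9) = 36.80 million years.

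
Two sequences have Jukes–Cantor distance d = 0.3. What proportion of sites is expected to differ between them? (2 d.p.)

p = (3/4)(1 − e^(−4d/3)) = 0.75 × (1 − e^(-0.4)) = 0.75 × (1 − 0.670320) = 0.247260.

0.25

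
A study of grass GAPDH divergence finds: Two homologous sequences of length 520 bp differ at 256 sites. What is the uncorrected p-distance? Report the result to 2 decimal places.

0.49

p = 256/520 = 0.492307… ≈ 0.49 (to 2 d.p.).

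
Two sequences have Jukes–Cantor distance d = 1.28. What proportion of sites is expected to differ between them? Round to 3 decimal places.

p = (3/4)(1 − e^(−4d/3)) = 0.75 × (1 − e^(-1.706667)) = 0.75 × (1 − 0.181470) = 0.613898.

0.614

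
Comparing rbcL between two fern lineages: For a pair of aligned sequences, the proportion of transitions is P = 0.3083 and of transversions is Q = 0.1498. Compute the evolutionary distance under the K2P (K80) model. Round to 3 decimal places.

Under the Kimura two-parameter model, d = −½ ln(1 − 2P − Q) − ¼ ln(1 − 2Q).
1 − 2P − Q = 0.2336, giving −½ ln(0.2336) = 0.727073.
1 − 2Q = 0.7004, giving −¼ ln(0.7004) = 0.089026.
d = 0.727073 + 0.089026 = 0.816099.

0.816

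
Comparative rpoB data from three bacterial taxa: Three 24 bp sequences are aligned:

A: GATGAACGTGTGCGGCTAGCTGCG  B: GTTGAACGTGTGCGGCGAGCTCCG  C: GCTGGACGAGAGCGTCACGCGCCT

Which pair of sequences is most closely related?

A–B: 3/24 differ, p = 0.125, d = 0.137.
A–C: 10/24 differ, p = 0.417, d = 0.608.
B–C: 9/24 differ, p = 0.375, d = 0.520.
The smallest distance is between A and B.

A and B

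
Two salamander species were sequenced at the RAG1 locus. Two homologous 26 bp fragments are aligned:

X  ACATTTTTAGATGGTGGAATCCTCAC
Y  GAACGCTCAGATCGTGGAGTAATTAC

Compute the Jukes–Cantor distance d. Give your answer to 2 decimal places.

The sequences differ at 11 of 26 sites, so p = 11/26 ≈ 0.423077.
d = −(3/4) ln(1 − 4p/3) = −0.75 ln(1 − 0.564103) = −0.75 ln(0.435897)
  = −0.75 × (-0.830349) = 0.622762 substitutions/site.

0.62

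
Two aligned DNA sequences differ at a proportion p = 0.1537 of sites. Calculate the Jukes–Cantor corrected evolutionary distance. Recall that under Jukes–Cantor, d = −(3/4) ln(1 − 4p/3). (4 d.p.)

d = −(3/4) ln(1 − 4p/3) = −0.75 ln(1 − 0.204933) = −0.75 ln(0.795067)
  = −0.75 × (-0.229329) = 0.171997 substitutions/site.

0.1720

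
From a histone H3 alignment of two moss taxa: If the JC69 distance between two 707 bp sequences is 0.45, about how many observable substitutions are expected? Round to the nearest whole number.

Invert JC69: p = (3/4)(1 − e^(−4d/3)) = 0.75 × (1 − e^(-0.6)) = 0.75 × (1 − 0.548812) = 0.338391.
Expected differing sites = pL ≈ 0.338391 × 707 = 239.242437 ≈ 239.

239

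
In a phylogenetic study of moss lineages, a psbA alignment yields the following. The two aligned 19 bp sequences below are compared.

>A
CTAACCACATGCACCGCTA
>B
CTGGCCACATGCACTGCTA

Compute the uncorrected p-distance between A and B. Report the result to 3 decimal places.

The sequences differ at 3 of 19 positions (sites 3, 4, 15).
p = 3/19 = 0.157894… ≈ 0.158 (to 3 d.p.).

0.158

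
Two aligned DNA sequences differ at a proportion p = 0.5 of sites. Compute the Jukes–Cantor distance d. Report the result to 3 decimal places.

0.824

d = −(3/4) ln(1 − 4p/3) = −0.75 ln(1 − 0.666667) = −0.75 ln(0.333333)
  = −0.75 × (-1.098613) = 0.823960 substitutions/site.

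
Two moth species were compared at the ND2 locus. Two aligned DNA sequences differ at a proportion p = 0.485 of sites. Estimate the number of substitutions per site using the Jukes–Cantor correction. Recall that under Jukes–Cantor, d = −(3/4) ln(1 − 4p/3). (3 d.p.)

0.780

d = −(3/4) ln(1 − 4p/3) = −0.75 ln(1 − 0.646667) = −0.75 ln(0.353333)
  = −0.75 × (-1.040344) = 0.780258 substitutions/site.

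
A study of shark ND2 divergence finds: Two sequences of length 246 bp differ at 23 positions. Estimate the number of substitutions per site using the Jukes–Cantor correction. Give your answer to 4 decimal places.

0.0999

p = 23/246 ≈ 0.093496.
d = −(3/4) ln(1 − 4p/3) = −0.75 ln(1 − 0.124661) = −0.75 ln(0.875339)
  = −0.75 × (-0.133144) = 0.099858 substitutions/site.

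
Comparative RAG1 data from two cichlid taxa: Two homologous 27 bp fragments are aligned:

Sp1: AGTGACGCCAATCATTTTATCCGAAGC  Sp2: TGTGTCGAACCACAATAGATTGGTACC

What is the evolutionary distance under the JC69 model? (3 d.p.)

0.882

The sequences differ at 14 of 27 sites, so p = 14/27 ≈ 0.518519.
d = −(3/4) ln(1 − 4p/3) = −0.75 ln(1 − 0.691359) = −0.75 ln(0.308641)
  = −0.75 × (-1.175576) = 0.881682 substitutions/site.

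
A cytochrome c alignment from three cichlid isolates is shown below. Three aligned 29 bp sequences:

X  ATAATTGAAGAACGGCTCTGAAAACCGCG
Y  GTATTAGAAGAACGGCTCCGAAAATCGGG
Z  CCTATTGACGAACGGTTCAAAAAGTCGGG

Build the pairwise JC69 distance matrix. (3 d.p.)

d(X,Y) = 0.242, d(X,Z) = 0.462, d(Y,Z) = 0.462

X–Y: 6/29 sites differ → p ≈ 0.206897, d = −0.75 ln(1 − 0.275863) = 0.242081 ≈ 0.242.
X–Z: 10/29 sites differ → p ≈ 0.344828, d = −0.75 ln(1 − 0.459771) = 0.461822 ≈ 0.462.
Y–Z: 10/29 sites differ → p ≈ 0.344828, d = −0.75 ln(1 − 0.459771) = 0.461822 ≈ 0.462.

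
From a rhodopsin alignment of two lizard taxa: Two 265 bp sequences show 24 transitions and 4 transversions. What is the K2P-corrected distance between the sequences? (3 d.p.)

P = 24/265 ≈ 0.090566 and Q = 4/265 ≈ 0.015094.
Under the Kimura two-parameter model, d = −½ ln(1 − 2P − Q) − ¼ ln(1 − 2Q).
1 − 2P − Q = 0.803774, giving −½ ln(0.803774) = 0.109219.
1 − 2Q = 0.969812, giving −¼ ln(0.969812) = 0.007663.
d = 0.109219 + 0.007663 = 0.116882.

0.117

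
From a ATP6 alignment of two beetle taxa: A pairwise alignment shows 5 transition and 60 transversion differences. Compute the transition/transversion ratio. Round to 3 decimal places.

0.083

R = 5/60 = 0.083333… ≈ 0.083 (to 3 d.p.).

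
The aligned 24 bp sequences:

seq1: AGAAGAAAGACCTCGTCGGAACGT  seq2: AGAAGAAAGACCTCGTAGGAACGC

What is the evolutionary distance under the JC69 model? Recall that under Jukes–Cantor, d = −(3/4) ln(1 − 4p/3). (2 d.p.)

0.09

The sequences differ at 2 of 24 sites (17, 24), so p = 2/24 ≈ 0.083333.
d = −(3/4) ln(1 − 4p/3) = −0.75 ln(1 − 0.111111) = −0.75 ln(0.888889)
  = −0.75 × (-0.117783) = 0.088337 substitutions/site.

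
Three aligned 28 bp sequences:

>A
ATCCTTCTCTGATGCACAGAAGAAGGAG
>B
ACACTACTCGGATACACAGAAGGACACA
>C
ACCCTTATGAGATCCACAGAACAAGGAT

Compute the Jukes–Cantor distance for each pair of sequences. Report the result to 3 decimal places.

d(A,B) = 0.485, d(A,C) = 0.304, d(B,C) = 0.635

A–B: 10/28 sites differ → p ≈ 0.357143, d = −0.75 ln(1 − 0.476191) = 0.484971 ≈ 0.485.
A–C: 7/28 sites differ → p = 0.25, d = −0.75 ln(1 − 0.333333) = 0.304098 ≈ 0.304.
B–C: 12/28 sites differ → p ≈ 0.428571, d = −0.75 ln(1 − 0.571428) = 0.635472 ≈ 0.635.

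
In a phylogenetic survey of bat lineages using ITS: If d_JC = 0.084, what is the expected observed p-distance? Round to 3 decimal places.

0.079

p = (3/4)(1 − e^(−4d/3)) = 0.75 × (1 − e^(-0.112)) = 0.75 × (1 − 0.894044) = 0.079467.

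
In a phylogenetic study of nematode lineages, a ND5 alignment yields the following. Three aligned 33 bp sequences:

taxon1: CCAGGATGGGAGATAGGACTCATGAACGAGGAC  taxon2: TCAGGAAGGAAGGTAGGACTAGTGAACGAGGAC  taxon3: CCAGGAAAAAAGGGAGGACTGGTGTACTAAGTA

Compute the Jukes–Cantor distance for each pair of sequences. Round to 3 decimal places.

taxon1–taxon2: 6/33 sites differ → p ≈ 0.181818, d = −0.75 ln(1 − 0.242424) = 0.208224 ≈ 0.208.
taxon1–taxon3: 13/33 sites differ → p ≈ 0.393939, d = −0.75 ln(1 − 0.525252) = 0.558728 ≈ 0.559.
taxon2–taxon3: 10/33 sites differ → p ≈ 0.30303, d = −0.75 ln(1 − 0.40404) = 0.388186 ≈ 0.388.

d(taxon1,taxon2) = 0.208, d(taxon1,taxon3) = 0.559, d(taxon2,taxon3) = 0.388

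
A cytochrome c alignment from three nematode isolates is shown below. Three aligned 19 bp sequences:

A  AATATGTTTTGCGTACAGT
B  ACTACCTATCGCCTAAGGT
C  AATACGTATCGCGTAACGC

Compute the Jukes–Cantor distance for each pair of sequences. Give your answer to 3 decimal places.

A–B: 8/19 sites differ → p ≈ 0.421053, d = −0.75 ln(1 − 0.561404) = 0.618132 ≈ 0.618.
A–C: 6/19 sites differ → p ≈ 0.315789, d = −0.75 ln(1 − 0.421052) = 0.409907 ≈ 0.410.
B–C: 5/19 sites differ → p ≈ 0.263158, d = −0.75 ln(1 − 0.350877) = 0.324100 ≈ 0.324.

d(A,B) = 0.618, d(A,C) = 0.410, d(B,C) = 0.324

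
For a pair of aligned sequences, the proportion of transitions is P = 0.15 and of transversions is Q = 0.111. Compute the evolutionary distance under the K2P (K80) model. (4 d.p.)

0.3274

Under the Kimura two-parameter model, d = −½ ln(1 − 2P − Q) − ¼ ln(1 − 2Q).
1 − 2P − Q = 0.589, giving −½ ln(0.589) = 0.264665.
1 − 2Q = 0.778, giving −¼ ln(0.778) = 0.062757.
d = 0.264665 + 0.062757 = 0.327422.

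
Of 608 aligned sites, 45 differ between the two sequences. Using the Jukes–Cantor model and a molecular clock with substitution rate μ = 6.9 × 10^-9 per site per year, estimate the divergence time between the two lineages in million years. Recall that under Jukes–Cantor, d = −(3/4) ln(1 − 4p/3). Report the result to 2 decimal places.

5.65

p = 45/608 ≈ 0.074013.
d = −(3/4) ln(1 − 4p/3) = −0.75 ln(1 − 0.098684) = −0.75 ln(0.901316)
  = −0.75 × (-0.103899) = 0.077924 substitutions/site.
Under a molecular clock d = 2μt, so t = d/(2μ) = 0.077924 / (2 × 6.9 × 10^-9) = 5.65 million years.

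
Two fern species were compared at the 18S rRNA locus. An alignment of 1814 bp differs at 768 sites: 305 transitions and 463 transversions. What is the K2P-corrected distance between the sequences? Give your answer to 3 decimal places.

P = 305/1814 ≈ 0.168137 and Q = 463/1814 ≈ 0.255237.
Under the Kimura two-parameter model, d = −½ ln(1 − 2P − Q) − ¼ ln(1 − 2Q).
1 − 2P − Q = 0.408489, giving −½ ln(0.408489) = 0.447645.
1 − 2Q = 0.489526, giving −¼ ln(0.489526) = 0.178579.
d = 0.447645 + 0.178579 = 0.626224.

0.626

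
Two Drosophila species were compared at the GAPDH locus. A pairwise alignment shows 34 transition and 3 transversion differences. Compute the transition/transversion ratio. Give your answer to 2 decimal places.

11.33

R = 34/3 = 11.333333… ≈ 11.33 (to 2 d.p.).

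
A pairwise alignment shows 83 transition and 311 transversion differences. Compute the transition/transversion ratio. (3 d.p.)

R = 83/311 = 0.266881… ≈ 0.267 (to 3 d.p.).

0.267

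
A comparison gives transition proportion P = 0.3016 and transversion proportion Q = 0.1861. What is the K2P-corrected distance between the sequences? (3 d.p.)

Under the Kimura two-parameter model, d = −½ ln(1 − 2P − Q) − ¼ ln(1 − 2Q).
1 − 2P − Q = 0.2107, giving −½ ln(0.2107) = 0.778660.
1 − 2Q = 0.6278, giving −¼ ln(0.6278) = 0.116383.
d = 0.778660 + 0.116383 = 0.895043.

0.895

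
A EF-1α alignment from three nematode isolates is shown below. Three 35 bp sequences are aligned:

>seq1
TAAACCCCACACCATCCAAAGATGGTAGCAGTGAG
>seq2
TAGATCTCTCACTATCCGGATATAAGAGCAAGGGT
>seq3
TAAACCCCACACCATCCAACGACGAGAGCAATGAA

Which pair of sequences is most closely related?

seq1 and seq3

seq1–seq2: 15/35 differ, p = 0.429, d = 0.635.
seq1–seq3: 6/35 differ, p = 0.171, d = 0.195.
seq2–seq3: 14/35 differ, p = 0.400, d = 0.572.
The smallest distance is between seq1 and seq3.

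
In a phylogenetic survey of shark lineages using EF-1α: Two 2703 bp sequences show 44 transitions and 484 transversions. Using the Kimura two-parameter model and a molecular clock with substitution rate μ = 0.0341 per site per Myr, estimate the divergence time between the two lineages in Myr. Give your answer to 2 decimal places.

3.37

P = 44/2703 ≈ 0.016278 and Q = 484/2703 ≈ 0.17906.
Under the Kimura two-parameter model, d = −½ ln(1 − 2P − Q) − ¼ ln(1 − 2Q).
1 − 2P − Q = 0.788384, giving −½ ln(0.788384) = 0.118885.
1 − 2Q = 0.64188, giving −¼ ln(0.64188) = 0.110838.
d = 0.118885 + 0.110838 = 0.229723.
Under a molecular clock d = 2μt, so t = d/(2μ) = 0.229723 / (2 × 0.0341) = 3.37 Myr.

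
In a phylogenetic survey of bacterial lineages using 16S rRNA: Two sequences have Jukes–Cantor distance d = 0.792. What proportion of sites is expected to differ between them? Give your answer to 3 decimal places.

0.489

p = (3/4)(1 − e^(−4d/3)) = 0.75 × (1 − e^(-1.056)) = 0.75 × (1 − 0.347844) = 0.489117.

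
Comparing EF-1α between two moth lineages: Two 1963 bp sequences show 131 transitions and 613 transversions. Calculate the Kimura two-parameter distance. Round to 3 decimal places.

P = 131/1963 ≈ 0.066735 and Q = 613/1963 ≈ 0.312277.
Under the Kimura two-parameter model, d = −½ ln(1 − 2P − Q) − ¼ ln(1 − 2Q).
1 − 2P − Q = 0.554253, giving −½ ln(0.554253) = 0.295067.
1 − 2Q = 0.375446, giving −¼ ln(0.375446) = 0.244910.
d = 0.295067 + 0.244910 = 0.539977.

0.540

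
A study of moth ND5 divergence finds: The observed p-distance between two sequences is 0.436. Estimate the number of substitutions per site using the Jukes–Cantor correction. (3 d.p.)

d = −(3/4) ln(1 − 4p/3) = −0.75 ln(1 − 0.581333) = −0.75 ln(0.418667)
  = −0.75 × (-0.870679) = 0.653009 substitutions/site.

0.653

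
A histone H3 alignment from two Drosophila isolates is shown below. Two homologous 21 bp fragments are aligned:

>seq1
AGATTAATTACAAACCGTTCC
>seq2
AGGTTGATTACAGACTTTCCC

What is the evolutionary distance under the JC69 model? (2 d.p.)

The sequences differ at 6 of 21 sites (3, 6, 13, 16, 17, 19), so p = 6/21 ≈ 0.285714.
d = −(3/4) ln(1 − 4p/3) = −0.75 ln(1 − 0.380952) = −0.75 ln(0.619048)
  = −0.75 × (-0.479572) = 0.359679 substitutions/site.

0.36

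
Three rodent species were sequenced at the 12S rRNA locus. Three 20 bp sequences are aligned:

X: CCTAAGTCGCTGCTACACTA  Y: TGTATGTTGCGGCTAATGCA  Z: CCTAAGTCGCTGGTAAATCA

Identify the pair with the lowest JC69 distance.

X–Y: 9/20 differ, p = 0.450, d = 0.687.
X–Z: 4/20 differ, p = 0.200, d = 0.233.
Y–Z: 8/20 differ, p = 0.400, d = 0.572.
The smallest distance is between X and Z.

X and Z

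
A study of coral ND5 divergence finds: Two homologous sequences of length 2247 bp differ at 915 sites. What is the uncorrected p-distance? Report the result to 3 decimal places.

p = 915/2247 = 0.407209… ≈ 0.407 (to 3 d.p.).

0.407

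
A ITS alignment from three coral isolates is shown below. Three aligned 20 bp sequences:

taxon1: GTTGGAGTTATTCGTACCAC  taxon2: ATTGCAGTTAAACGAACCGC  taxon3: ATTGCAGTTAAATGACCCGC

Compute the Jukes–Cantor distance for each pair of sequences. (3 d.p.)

taxon1–taxon2: 6/20 sites differ → p = 0.3, d = −0.75 ln(1 − 0.4) = 0.383119 ≈ 0.383.
taxon1–taxon3: 8/20 sites differ → p = 0.4, d = −0.75 ln(1 − 0.533333) = 0.571605 ≈ 0.572.
taxon2–taxon3: 2/20 sites differ → p = 0.1, d = −0.75 ln(1 − 0.133333) = 0.107325 ≈ 0.107.

d(taxon1,taxon2) = 0.383, d(taxon1,taxon3) = 0.572, d(taxon2,taxon3) = 0.107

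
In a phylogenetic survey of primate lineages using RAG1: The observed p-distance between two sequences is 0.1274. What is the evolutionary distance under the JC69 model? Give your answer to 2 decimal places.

d = −(3/4) ln(1 − 4p/3) = −0.75 ln(1 − 0.169867) = −0.75 ln(0.830133)
  = −0.75 × (-0.186169) = 0.139627 substitutions/site.

0.14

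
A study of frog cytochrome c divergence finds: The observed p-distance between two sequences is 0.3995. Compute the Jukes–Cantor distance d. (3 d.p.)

d = −(3/4) ln(1 − 4p/3) = −0.75 ln(1 − 0.532667) = −0.75 ln(0.467333)
  = −0.75 × (-0.760713) = 0.570535 substitutions/site.

0.571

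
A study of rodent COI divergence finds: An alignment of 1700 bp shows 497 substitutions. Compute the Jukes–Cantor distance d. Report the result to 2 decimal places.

0.37

p = 497/1700 ≈ 0.292353.
d = −(3/4) ln(1 − 4p/3) = −0.75 ln(1 − 0.389804) = −0.75 ln(0.610196)
  = −0.75 × (-0.493975) = 0.370481 substitutions/site.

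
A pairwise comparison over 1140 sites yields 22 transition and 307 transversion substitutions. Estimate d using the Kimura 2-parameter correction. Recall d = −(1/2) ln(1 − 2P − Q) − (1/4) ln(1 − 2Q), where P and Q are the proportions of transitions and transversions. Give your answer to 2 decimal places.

0.38

P = 22/1140 ≈ 0.019298 and Q = 307/1140 ≈ 0.269298.
Under the Kimura two-parameter model, d = −½ ln(1 − 2P − Q) − ¼ ln(1 − 2Q).
1 − 2P − Q = 0.692106, giving −½ ln(0.692106) = 0.184008.
1 − 2Q = 0.461404, giving −¼ ln(0.461404) = 0.193370.
d = 0.184008 + 0.193370 = 0.377378.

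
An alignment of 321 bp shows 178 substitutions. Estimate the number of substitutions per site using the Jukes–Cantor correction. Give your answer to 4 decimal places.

p = 178/321 ≈ 0.554517.
d = −(3/4) ln(1 − 4p/3) = −0.75 ln(1 − 0.739356) = −0.75 ln(0.260644)
  = −0.75 × (-1.344600) = 1.008450 substitutions/site.

1.0085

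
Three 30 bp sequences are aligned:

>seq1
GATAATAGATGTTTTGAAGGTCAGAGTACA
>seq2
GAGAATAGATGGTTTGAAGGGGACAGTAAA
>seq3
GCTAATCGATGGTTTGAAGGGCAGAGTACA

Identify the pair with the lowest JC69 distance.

seq1 and seq3

seq1–seq2: 6/30 differ, p = 0.200, d = 0.233.
seq1–seq3: 4/30 differ, p = 0.133, d = 0.147.
seq2–seq3: 6/30 differ, p = 0.200, d = 0.233.
The smallest distance is between seq1 and seq3.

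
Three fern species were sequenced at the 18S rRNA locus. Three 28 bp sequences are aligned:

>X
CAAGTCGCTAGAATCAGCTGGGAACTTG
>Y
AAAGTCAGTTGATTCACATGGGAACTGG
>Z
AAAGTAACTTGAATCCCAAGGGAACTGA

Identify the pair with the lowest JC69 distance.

Y and Z

X–Y: 8/28 differ, p = 0.286, d = 0.360.
X–Z: 10/28 differ, p = 0.357, d = 0.485.
Y–Z: 6/28 differ, p = 0.214, d = 0.252.
The smallest distance is between Y and Z.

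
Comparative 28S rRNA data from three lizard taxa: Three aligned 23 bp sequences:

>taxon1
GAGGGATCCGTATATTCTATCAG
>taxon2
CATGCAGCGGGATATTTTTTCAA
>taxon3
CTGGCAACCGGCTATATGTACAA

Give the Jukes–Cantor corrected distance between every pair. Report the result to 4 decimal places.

taxon1–taxon2: 9/23 sites differ → p ≈ 0.391304, d = −0.75 ln(1 − 0.521739) = 0.553199 ≈ 0.5532.
taxon1–taxon3: 12/23 sites differ → p ≈ 0.521739, d = −0.75 ln(1 − 0.695652) = 0.892188 ≈ 0.8922.
taxon2–taxon3: 8/23 sites differ → p ≈ 0.347826, d = −0.75 ln(1 − 0.463768) = 0.467391 ≈ 0.4674.

d(taxon1,taxon2) = 0.5532, d(taxon1,taxon3) = 0.8922, d(taxon2,taxon3) = 0.4674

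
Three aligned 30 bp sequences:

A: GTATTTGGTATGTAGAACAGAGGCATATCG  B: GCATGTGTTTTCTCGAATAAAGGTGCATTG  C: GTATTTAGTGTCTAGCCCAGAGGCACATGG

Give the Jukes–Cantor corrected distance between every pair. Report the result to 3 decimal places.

d(A,B) = 0.572, d(A,C) = 0.280, d(B,C) = 0.647

A–B: 12/30 sites differ → p = 0.4, d = −0.75 ln(1 − 0.533333) = 0.571605 ≈ 0.572.
A–C: 7/30 sites differ → p ≈ 0.233333, d = −0.75 ln(1 − 0.311111) = 0.279506 ≈ 0.280.
B–C: 13/30 sites differ → p ≈ 0.433333, d = −0.75 ln(1 − 0.577777) = 0.646666 ≈ 0.647.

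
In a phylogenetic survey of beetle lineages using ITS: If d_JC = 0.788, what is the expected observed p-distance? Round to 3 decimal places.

p = (3/4)(1 − e^(−4d/3)) = 0.75 × (1 − e^(-1.050667)) = 0.75 × (1 − 0.349704) = 0.487722.

0.488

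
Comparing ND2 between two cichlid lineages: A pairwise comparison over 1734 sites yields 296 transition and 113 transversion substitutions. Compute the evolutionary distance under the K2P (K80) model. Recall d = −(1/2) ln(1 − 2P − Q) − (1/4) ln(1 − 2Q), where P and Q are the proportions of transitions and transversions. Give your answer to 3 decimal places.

P = 296/1734 ≈ 0.170704 and Q = 113/1734 ≈ 0.065167.
Under the Kimura two-parameter model, d = −½ ln(1 − 2P − Q) − ¼ ln(1 − 2Q).
1 − 2P − Q = 0.593425, giving −½ ln(0.593425) = 0.260922.
1 − 2Q = 0.869666, giving −¼ ln(0.869666) = 0.034912.
d = 0.260922 + 0.034912 = 0.295834.

0.296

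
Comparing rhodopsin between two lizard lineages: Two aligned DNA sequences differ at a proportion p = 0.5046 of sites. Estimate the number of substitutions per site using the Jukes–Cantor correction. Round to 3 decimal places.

0.838

d = −(3/4) ln(1 − 4p/3) = −0.75 ln(1 − 0.6728) = −0.75 ln(0.3272)
  = −0.75 × (-1.117184) = 0.837888 substitutions/site.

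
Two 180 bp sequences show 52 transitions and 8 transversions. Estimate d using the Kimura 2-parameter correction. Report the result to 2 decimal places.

P = 52/180 ≈ 0.288889 and Q = 8/180 ≈ 0.044444.
Under the Kimura two-parameter model, d = −½ ln(1 − 2P − Q) − ¼ ln(1 − 2Q).
1 − 2P − Q = 0.377778, giving −½ ln(0.377778) = 0.486724.
1 − 2Q = 0.911112, giving −¼ ln(0.911112) = 0.023272.
d = 0.486724 + 0.023272 = 0.509996.

0.51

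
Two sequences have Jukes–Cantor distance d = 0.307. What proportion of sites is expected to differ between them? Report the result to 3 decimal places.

0.252

p = (3/4)(1 − e^(−4d/3)) = 0.75 × (1 − e^(-0.409333)) = 0.75 × (1 − 0.664093) = 0.251930.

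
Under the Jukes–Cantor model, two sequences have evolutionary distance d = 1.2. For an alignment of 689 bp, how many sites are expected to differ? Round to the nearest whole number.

412

Invert JC69: p = (3/4)(1 − e^(−4d/3)) = 0.75 × (1 − e^(-1.6)) = 0.75 × (1 − 0.201897) = 0.598577.
Expected differing sites = pL ≈ 0.598577 × 689 = 412.419553 ≈ 412.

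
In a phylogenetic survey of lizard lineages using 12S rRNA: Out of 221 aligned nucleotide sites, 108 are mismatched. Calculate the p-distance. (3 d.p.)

p = 108/221 = 0.488687… ≈ 0.489 (to 3 d.p.).

0.489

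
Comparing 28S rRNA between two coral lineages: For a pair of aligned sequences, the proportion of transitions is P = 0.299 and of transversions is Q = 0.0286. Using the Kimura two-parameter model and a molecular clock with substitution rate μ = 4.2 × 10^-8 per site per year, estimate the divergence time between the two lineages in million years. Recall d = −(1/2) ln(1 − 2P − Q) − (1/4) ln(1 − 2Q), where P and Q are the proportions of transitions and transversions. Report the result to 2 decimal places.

6.04

Under the Kimura two-parameter model, d = −½ ln(1 − 2P − Q) − ¼ ln(1 − 2Q).
1 − 2P − Q = 0.3734, giving −½ ln(0.3734) = 0.492553.
1 − 2Q = 0.9428, giving −¼ ln(0.9428) = 0.014725.
d = 0.492553 + 0.014725 = 0.507278.
Under a molecular clock d = 2μt, so t = d/(2μ) = 0.507278 / (2 × 4.2 × 10^-8) = 6.04 million years.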